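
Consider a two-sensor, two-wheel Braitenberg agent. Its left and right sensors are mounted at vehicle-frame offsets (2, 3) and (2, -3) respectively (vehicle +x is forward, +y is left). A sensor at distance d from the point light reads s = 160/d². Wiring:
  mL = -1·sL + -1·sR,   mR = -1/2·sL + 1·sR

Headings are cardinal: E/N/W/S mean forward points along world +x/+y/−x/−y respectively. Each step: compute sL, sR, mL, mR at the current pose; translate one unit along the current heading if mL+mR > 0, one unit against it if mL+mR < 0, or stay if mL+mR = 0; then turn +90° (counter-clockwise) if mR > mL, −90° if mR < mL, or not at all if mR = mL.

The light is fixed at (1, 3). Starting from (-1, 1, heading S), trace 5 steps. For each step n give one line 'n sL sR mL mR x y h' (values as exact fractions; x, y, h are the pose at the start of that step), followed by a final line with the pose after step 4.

n=0: pose=(-1,1,S); sL=160/17, sR=160/41; mL=-9280/697, mR=-560/697; mL+mR=-240/17 → advance -1; mR−mL=8720/697 → turn +1·90°
n=1: pose=(-1,2,E); sL=40, sR=10; mL=-50, mR=-10; mL+mR=-60 → advance -1; mR−mL=40 → turn +1·90°
n=2: pose=(-2,2,N); sL=160/37, sR=160; mL=-6080/37, mR=5840/37; mL+mR=-240/37 → advance -1; mR−mL=11920/37 → turn +1·90°
n=3: pose=(-2,1,W); sL=16/5, sR=80/13; mL=-608/65, mR=296/65; mL+mR=-24/5 → advance -1; mR−mL=904/65 → turn +1·90°
n=4: pose=(-1,1,S); sL=160/17, sR=160/41; mL=-9280/697, mR=-560/697; mL+mR=-240/17 → advance -1; mR−mL=8720/697 → turn +1·90°

0 160/17 160/41 -9280/697 -560/697 -1 1 S
1 40 10 -50 -10 -1 2 E
2 160/37 160 -6080/37 5840/37 -2 2 N
3 16/5 80/13 -608/65 296/65 -2 1 W
4 160/17 160/41 -9280/697 -560/697 -1 1 S
final -1 2 E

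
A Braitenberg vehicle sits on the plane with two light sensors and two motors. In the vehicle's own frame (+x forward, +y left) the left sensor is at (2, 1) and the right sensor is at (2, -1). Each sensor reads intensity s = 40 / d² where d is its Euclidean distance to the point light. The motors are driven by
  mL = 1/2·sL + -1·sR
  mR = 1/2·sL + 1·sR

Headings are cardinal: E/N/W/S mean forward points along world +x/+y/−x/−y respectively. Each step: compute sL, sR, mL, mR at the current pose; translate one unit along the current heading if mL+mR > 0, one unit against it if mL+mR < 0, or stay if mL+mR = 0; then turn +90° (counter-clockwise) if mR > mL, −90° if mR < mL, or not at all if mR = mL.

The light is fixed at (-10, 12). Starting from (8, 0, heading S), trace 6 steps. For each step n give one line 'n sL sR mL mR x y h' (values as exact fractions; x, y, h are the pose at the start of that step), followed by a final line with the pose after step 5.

0 40/557 8/97 -2516/54029 6396/54029 8 0 S
1 5/68 10/149 -615/20264 2105/20264 8 -1 E
2 8/89 40/521 -1476/46369 5644/46369 9 -1 N
3 20/229 4/41 -506/9389 1326/9389 9 0 W
4 40/557 8/97 -2516/54029 6396/54029 8 0 S
5 5/68 10/149 -615/20264 2105/20264 8 -1 E
final 9 -1 N

n=0: pose=(8,0,S); sL=40/557, sR=8/97; mL=-2516/54029, mR=6396/54029; mL+mR=40/557 → advance +1; mR−mL=16/97 → turn +1·90°
n=1: pose=(8,-1,E); sL=5/68, sR=10/149; mL=-615/20264, mR=2105/20264; mL+mR=5/68 → advance +1; mR−mL=20/149 → turn +1·90°
n=2: pose=(9,-1,N); sL=8/89, sR=40/521; mL=-1476/46369, mR=5644/46369; mL+mR=8/89 → advance +1; mR−mL=80/521 → turn +1·90°
n=3: pose=(9,0,W); sL=20/229, sR=4/41; mL=-506/9389, mR=1326/9389; mL+mR=20/229 → advance +1; mR−mL=8/41 → turn +1·90°
n=4: pose=(8,0,S); sL=40/557, sR=8/97; mL=-2516/54029, mR=6396/54029; mL+mR=40/557 → advance +1; mR−mL=16/97 → turn +1·90°
n=5: pose=(8,-1,E); sL=5/68, sR=10/149; mL=-615/20264, mR=2105/20264; mL+mR=5/68 → advance +1; mR−mL=20/149 → turn +1·90°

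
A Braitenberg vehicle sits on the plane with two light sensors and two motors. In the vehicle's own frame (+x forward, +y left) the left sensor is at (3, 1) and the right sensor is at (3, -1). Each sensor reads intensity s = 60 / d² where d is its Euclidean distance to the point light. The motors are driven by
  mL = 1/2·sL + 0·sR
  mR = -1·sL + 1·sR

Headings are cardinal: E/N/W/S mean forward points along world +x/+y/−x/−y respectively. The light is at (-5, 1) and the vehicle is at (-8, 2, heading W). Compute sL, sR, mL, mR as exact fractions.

left sensor world pos  = (-11, 1); dL² = 36
right sensor world pos = (-11, 3); dR² = 40
sL = 60/36 = 5/3
sR = 60/40 = 3/2
mL = 1/2·sL + 0·sR = 5/6
mR = -1·sL + 1·sR = -1/6

5/3 3/2 5/6 -1/6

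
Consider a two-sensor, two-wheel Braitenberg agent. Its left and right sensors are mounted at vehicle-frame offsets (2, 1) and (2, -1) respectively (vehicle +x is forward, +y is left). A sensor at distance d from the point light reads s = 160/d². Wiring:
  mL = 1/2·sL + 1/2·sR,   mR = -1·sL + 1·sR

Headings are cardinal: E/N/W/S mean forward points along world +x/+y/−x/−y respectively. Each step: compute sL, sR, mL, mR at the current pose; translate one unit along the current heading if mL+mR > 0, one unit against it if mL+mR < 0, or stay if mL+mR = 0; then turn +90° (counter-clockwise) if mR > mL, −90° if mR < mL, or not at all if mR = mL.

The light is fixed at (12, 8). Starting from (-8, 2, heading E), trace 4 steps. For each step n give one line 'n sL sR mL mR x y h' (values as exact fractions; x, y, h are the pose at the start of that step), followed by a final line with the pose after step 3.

0 160/349 160/373 57760/130177 -3840/130177 -8 2 E
1 40/97 10/29 1065/2813 -190/2813 -7 2 S
2 32/101 160/477 15712/48177 896/48177 -7 1 W
3 80/233 80/193 17040/44969 3200/44969 -8 1 N
final -8 2 E

n=0: pose=(-8,2,E); sL=160/349, sR=160/373; mL=57760/130177, mR=-3840/130177; mL+mR=53920/130177 → advance +1; mR−mL=-61600/130177 → turn -1·90°
n=1: pose=(-7,2,S); sL=40/97, sR=10/29; mL=1065/2813, mR=-190/2813; mL+mR=875/2813 → advance +1; mR−mL=-1255/2813 → turn -1·90°
n=2: pose=(-7,1,W); sL=32/101, sR=160/477; mL=15712/48177, mR=896/48177; mL+mR=5536/16059 → advance +1; mR−mL=-14816/48177 → turn -1·90°
n=3: pose=(-8,1,N); sL=80/233, sR=80/193; mL=17040/44969, mR=3200/44969; mL+mR=20240/44969 → advance +1; mR−mL=-13840/44969 → turn -1·90°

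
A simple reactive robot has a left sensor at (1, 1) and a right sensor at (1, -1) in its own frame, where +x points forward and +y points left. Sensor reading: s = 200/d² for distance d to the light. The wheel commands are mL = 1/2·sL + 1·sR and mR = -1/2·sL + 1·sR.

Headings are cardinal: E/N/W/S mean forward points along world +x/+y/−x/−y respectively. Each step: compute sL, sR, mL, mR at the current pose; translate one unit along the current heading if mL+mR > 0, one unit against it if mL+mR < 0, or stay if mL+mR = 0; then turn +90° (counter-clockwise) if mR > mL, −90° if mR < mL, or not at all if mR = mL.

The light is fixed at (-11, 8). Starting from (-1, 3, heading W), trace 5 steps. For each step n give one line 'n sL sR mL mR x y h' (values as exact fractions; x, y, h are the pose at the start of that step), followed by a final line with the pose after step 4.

0 200/117 200/97 33100/11349 13700/11349 -1 3 W
1 5/2 50/29 345/116 55/116 -2 3 N
2 200/109 8/5 1372/545 372/545 -2 4 E
3 100/73 100/53 9950/3869 4650/3869 -1 4 S
4 200/117 200/97 33100/11349 13700/11349 -1 3 W
final -2 3 N

n=0: pose=(-1,3,W); sL=200/117, sR=200/97; mL=33100/11349, mR=13700/11349; mL+mR=400/97 → advance +1; mR−mL=-200/117 → turn -1·90°
n=1: pose=(-2,3,N); sL=5/2, sR=50/29; mL=345/116, mR=55/116; mL+mR=100/29 → advance +1; mR−mL=-5/2 → turn -1·90°
n=2: pose=(-2,4,E); sL=200/109, sR=8/5; mL=1372/545, mR=372/545; mL+mR=16/5 → advance +1; mR−mL=-200/109 → turn -1·90°
n=3: pose=(-1,4,S); sL=100/73, sR=100/53; mL=9950/3869, mR=4650/3869; mL+mR=200/53 → advance +1; mR−mL=-100/73 → turn -1·90°
n=4: pose=(-1,3,W); sL=200/117, sR=200/97; mL=33100/11349, mR=13700/11349; mL+mR=400/97 → advance +1; mR−mL=-200/117 → turn -1·90°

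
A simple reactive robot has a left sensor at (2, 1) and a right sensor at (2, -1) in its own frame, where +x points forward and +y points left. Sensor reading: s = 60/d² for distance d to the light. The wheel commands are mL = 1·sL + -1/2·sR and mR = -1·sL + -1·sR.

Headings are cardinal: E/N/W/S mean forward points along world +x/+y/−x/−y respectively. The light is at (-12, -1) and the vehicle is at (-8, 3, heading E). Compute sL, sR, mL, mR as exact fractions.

60/61 4/3 58/183 -424/183

left sensor world pos  = (-6, 4); dL² = 61
right sensor world pos = (-6, 2); dR² = 45
sL = 60/61 = 60/61
sR = 60/45 = 4/3
mL = 1·sL + -1/2·sR = 58/183
mR = -1·sL + -1·sR = -424/183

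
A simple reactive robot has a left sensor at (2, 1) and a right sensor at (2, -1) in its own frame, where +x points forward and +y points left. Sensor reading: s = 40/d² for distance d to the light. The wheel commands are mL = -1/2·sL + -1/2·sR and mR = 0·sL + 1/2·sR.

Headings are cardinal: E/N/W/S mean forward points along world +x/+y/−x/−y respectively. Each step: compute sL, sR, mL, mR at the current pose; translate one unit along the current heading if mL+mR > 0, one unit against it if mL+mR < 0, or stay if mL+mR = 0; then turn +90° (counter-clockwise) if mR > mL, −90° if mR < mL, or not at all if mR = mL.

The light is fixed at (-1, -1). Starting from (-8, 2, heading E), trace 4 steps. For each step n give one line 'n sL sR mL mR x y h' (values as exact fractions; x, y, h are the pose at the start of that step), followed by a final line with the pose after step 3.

0 40/41 40/29 -1400/1189 20/29 -8 2 E
1 20/53 20/37 -900/1961 10/37 -9 2 N
2 40/101 40/109 -4200/11009 20/109 -9 1 W
3 10/9 5/8 -125/144 5/16 -8 1 S
final -8 2 E

n=0: pose=(-8,2,E); sL=40/41, sR=40/29; mL=-1400/1189, mR=20/29; mL+mR=-20/41 → advance -1; mR−mL=2220/1189 → turn +1·90°
n=1: pose=(-9,2,N); sL=20/53, sR=20/37; mL=-900/1961, mR=10/37; mL+mR=-10/53 → advance -1; mR−mL=1430/1961 → turn +1·90°
n=2: pose=(-9,1,W); sL=40/101, sR=40/109; mL=-4200/11009, mR=20/109; mL+mR=-20/101 → advance -1; mR−mL=6220/11009 → turn +1·90°
n=3: pose=(-8,1,S); sL=10/9, sR=5/8; mL=-125/144, mR=5/16; mL+mR=-5/9 → advance -1; mR−mL=85/72 → turn +1·90°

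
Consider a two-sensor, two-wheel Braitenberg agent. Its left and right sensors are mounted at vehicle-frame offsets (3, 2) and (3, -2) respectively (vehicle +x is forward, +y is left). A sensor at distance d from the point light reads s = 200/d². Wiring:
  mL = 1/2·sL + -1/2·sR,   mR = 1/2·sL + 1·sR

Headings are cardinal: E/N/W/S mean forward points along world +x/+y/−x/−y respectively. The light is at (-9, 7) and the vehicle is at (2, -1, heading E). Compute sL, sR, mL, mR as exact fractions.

25/29 25/37 100/1073 2375/2146

left sensor world pos  = (5, 1); dL² = 232
right sensor world pos = (5, -3); dR² = 296
sL = 200/232 = 25/29
sR = 200/296 = 25/37
mL = 1/2·sL + -1/2·sR = 100/1073
mR = 1/2·sL + 1·sR = 2375/2146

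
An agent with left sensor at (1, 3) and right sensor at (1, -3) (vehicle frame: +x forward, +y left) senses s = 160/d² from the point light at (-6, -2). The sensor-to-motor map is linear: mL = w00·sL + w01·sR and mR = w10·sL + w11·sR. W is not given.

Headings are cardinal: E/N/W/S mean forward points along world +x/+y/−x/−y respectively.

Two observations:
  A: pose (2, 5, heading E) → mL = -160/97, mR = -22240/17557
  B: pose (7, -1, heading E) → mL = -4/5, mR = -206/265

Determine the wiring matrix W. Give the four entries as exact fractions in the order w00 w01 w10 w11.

0 -1 -1/2 -1/2

obs A: pose=(2,5,E) → sL=160/181, sR=160/97, mL=-160/97, mR=-22240/17557
obs B: pose=(7,-1,E) → sL=40/53, sR=4/5, mL=-4/5, mR=-206/265
sensor matrix S = [[160/181, 160/97], [40/53, 4/5]]; det S = -500352/930521
solve [mL_A; mL_B] = S·[w00; w01] and [mR_A; mR_B] = S·[w10; w11]:
  w00 = 0, w01 = -1, w10 = -1/2, w11 = -1/2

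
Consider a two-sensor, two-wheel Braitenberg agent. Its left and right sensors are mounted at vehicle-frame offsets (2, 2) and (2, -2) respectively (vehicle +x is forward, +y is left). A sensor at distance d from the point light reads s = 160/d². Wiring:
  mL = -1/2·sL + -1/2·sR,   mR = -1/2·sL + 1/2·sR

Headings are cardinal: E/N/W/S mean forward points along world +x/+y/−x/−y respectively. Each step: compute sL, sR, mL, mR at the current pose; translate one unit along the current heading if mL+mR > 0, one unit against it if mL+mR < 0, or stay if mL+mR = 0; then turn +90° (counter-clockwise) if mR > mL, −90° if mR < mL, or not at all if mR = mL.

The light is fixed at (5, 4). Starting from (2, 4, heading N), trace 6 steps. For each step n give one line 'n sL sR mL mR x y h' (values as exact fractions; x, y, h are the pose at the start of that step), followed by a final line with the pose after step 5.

0 160/29 32 -544/29 384/29 2 4 N
1 80/17 80/13 -1200/221 160/221 2 3 W
2 160/9 32/5 -544/45 -256/45 3 3 S
3 40 40 -40 0 3 4 E
4 160/29 32 -544/29 384/29 2 4 N
5 80/17 80/13 -1200/221 160/221 2 3 W
final 3 3 S

n=0: pose=(2,4,N); sL=160/29, sR=32; mL=-544/29, mR=384/29; mL+mR=-160/29 → advance -1; mR−mL=32 → turn +1·90°
n=1: pose=(2,3,W); sL=80/17, sR=80/13; mL=-1200/221, mR=160/221; mL+mR=-80/17 → advance -1; mR−mL=80/13 → turn +1·90°
n=2: pose=(3,3,S); sL=160/9, sR=32/5; mL=-544/45, mR=-256/45; mL+mR=-160/9 → advance -1; mR−mL=32/5 → turn +1·90°
n=3: pose=(3,4,E); sL=40, sR=40; mL=-40, mR=0; mL+mR=-40 → advance -1; mR−mL=40 → turn +1·90°
n=4: pose=(2,4,N); sL=160/29, sR=32; mL=-544/29, mR=384/29; mL+mR=-160/29 → advance -1; mR−mL=32 → turn +1·90°
n=5: pose=(2,3,W); sL=80/17, sR=80/13; mL=-1200/221, mR=160/221; mL+mR=-80/17 → advance -1; mR−mL=80/13 → turn +1·90°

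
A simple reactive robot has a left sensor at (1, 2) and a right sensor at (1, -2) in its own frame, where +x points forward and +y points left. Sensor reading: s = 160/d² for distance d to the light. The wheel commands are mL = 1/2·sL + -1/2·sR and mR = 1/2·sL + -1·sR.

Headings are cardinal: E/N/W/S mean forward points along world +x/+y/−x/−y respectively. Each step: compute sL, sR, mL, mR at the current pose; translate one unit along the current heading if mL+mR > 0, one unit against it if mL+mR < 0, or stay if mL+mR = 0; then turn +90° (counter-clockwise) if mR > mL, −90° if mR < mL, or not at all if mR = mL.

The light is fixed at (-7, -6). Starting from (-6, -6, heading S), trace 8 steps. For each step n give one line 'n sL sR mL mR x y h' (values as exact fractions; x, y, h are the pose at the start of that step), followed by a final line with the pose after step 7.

0 16 80 -32 -72 -6 -6 S
1 160 160/9 640/9 560/9 -6 -5 W
2 20 20 0 -10 -7 -5 N
3 32 32 0 -16 -7 -6 E
4 80 16 32 24 -8 -6 S
5 160/13 32 -128/13 -336/13 -8 -7 W
6 40 40 0 -20 -7 -7 N
7 160 160/17 1280/17 1200/17 -7 -8 E
final -6 -8 S

n=0: pose=(-6,-6,S); sL=16, sR=80; mL=-32, mR=-72; mL+mR=-104 → advance -1; mR−mL=-40 → turn -1·90°
n=1: pose=(-6,-5,W); sL=160, sR=160/9; mL=640/9, mR=560/9; mL+mR=400/3 → advance +1; mR−mL=-80/9 → turn -1·90°
n=2: pose=(-7,-5,N); sL=20, sR=20; mL=0, mR=-10; mL+mR=-10 → advance -1; mR−mL=-10 → turn -1·90°
n=3: pose=(-7,-6,E); sL=32, sR=32; mL=0, mR=-16; mL+mR=-16 → advance -1; mR−mL=-16 → turn -1·90°
n=4: pose=(-8,-6,S); sL=80, sR=16; mL=32, mR=24; mL+mR=56 → advance +1; mR−mL=-8 → turn -1·90°
n=5: pose=(-8,-7,W); sL=160/13, sR=32; mL=-128/13, mR=-336/13; mL+mR=-464/13 → advance -1; mR−mL=-16 → turn -1·90°
n=6: pose=(-7,-7,N); sL=40, sR=40; mL=0, mR=-20; mL+mR=-20 → advance -1; mR−mL=-20 → turn -1·90°
n=7: pose=(-7,-8,E); sL=160, sR=160/17; mL=1280/17, mR=1200/17; mL+mR=2480/17 → advance +1; mR−mL=-80/17 → turn -1·90°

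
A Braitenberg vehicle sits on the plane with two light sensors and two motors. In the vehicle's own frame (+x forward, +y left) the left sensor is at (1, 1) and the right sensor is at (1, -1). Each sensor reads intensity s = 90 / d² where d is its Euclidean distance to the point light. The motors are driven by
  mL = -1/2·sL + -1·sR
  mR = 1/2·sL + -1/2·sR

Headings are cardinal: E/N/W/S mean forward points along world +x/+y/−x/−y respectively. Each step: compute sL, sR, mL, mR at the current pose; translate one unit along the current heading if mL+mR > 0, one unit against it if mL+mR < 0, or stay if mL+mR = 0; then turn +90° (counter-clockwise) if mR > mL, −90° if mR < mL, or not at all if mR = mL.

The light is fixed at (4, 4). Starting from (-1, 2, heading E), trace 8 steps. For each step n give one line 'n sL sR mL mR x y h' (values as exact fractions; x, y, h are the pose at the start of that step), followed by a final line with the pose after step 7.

n=0: pose=(-1,2,E); sL=90/17, sR=18/5; mL=-531/85, mR=72/85; mL+mR=-27/5 → advance -1; mR−mL=603/85 → turn +1·90°
n=1: pose=(-2,2,N); sL=9/5, sR=45/13; mL=-567/130, mR=-54/65; mL+mR=-135/26 → advance -1; mR−mL=459/130 → turn +1·90°
n=2: pose=(-2,1,W); sL=18/13, sR=90/53; mL=-1647/689, mR=-108/689; mL+mR=-135/53 → advance -1; mR−mL=1539/689 → turn +1·90°
n=3: pose=(-1,1,S); sL=45/16, sR=45/26; mL=-1305/416, mR=225/416; mL+mR=-135/52 → advance -1; mR−mL=765/208 → turn +1·90°
n=4: pose=(-1,2,E); sL=90/17, sR=18/5; mL=-531/85, mR=72/85; mL+mR=-27/5 → advance -1; mR−mL=603/85 → turn +1·90°
n=5: pose=(-2,2,N); sL=9/5, sR=45/13; mL=-567/130, mR=-54/65; mL+mR=-135/26 → advance -1; mR−mL=459/130 → turn +1·90°
n=6: pose=(-2,1,W); sL=18/13, sR=90/53; mL=-1647/689, mR=-108/689; mL+mR=-135/53 → advance -1; mR−mL=1539/689 → turn +1·90°
n=7: pose=(-1,1,S); sL=45/16, sR=45/26; mL=-1305/416, mR=225/416; mL+mR=-135/52 → advance -1; mR−mL=765/208 → turn +1·90°

0 90/17 18/5 -531/85 72/85 -1 2 E
1 9/5 45/13 -567/130 -54/65 -2 2 N
2 18/13 90/53 -1647/689 -108/689 -2 1 W
3 45/16 45/26 -1305/416 225/416 -1 1 S
4 90/17 18/5 -531/85 72/85 -1 2 E
5 9/5 45/13 -567/130 -54/65 -2 2 N
6 18/13 90/53 -1647/689 -108/689 -2 1 W
7 45/16 45/26 -1305/416 225/416 -1 1 S
final -1 2 E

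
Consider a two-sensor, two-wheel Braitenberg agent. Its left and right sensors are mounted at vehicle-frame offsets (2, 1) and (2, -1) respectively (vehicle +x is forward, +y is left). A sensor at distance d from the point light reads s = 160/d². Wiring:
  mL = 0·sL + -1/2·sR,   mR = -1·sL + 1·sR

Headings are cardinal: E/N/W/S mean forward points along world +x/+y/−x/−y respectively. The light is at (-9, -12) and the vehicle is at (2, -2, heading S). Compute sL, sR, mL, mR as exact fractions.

left sensor world pos  = (3, -4); dL² = 208
right sensor world pos = (1, -4); dR² = 164
sL = 160/208 = 10/13
sR = 160/164 = 40/41
mL = 0·sL + -1/2·sR = -20/41
mR = -1·sL + 1·sR = 110/533

10/13 40/41 -20/41 110/533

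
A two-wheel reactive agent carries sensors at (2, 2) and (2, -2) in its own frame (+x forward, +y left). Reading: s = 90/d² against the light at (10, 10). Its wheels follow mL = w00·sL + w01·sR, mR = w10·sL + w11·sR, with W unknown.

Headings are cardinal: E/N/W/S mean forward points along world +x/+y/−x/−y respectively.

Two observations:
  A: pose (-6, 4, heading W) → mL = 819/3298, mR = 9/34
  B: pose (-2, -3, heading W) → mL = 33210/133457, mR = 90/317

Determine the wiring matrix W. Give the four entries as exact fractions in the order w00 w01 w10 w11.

obs A: pose=(-6,4,W) → sL=45/194, sR=9/34, mL=819/3298, mR=9/34
obs B: pose=(-2,-3,W) → sL=90/421, sR=90/317, mL=33210/133457, mR=90/317
sensor matrix S = [[45/194, 9/34], [90/421, 90/317]]; det S = 2039580/220070593
solve [mL_A; mL_B] = S·[w00; w01] and [mR_A; mR_B] = S·[w10; w11]:
  w00 = 1/2, w01 = 1/2, w10 = 0, w11 = 1

1/2 1/2 0 1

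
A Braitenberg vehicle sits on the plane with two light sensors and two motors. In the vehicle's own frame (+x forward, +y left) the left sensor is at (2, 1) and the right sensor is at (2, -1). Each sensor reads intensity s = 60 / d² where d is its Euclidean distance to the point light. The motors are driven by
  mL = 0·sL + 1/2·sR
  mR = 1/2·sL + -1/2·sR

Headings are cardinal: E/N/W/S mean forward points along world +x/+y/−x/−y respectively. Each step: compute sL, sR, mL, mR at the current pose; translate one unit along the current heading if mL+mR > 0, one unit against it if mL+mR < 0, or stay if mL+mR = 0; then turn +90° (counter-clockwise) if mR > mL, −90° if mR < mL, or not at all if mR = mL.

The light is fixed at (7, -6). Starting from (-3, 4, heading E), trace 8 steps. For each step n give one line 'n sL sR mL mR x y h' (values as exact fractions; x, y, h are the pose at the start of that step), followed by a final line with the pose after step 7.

n=0: pose=(-3,4,E); sL=12/37, sR=12/29; mL=6/29, mR=-48/1073; mL+mR=6/37 → advance +1; mR−mL=-270/1073 → turn -1·90°
n=1: pose=(-2,4,S); sL=15/32, sR=15/41; mL=15/82, mR=135/2624; mL+mR=15/64 → advance +1; mR−mL=-345/2624 → turn -1·90°
n=2: pose=(-2,3,W); sL=12/37, sR=60/221; mL=30/221, mR=216/8177; mL+mR=6/37 → advance +1; mR−mL=-894/8177 → turn -1·90°
n=3: pose=(-3,3,N); sL=30/121, sR=30/101; mL=15/101, mR=-300/12221; mL+mR=15/121 → advance +1; mR−mL=-2115/12221 → turn -1·90°
n=4: pose=(-3,4,E); sL=12/37, sR=12/29; mL=6/29, mR=-48/1073; mL+mR=6/37 → advance +1; mR−mL=-270/1073 → turn -1·90°
n=5: pose=(-2,4,S); sL=15/32, sR=15/41; mL=15/82, mR=135/2624; mL+mR=15/64 → advance +1; mR−mL=-345/2624 → turn -1·90°
n=6: pose=(-2,3,W); sL=12/37, sR=60/221; mL=30/221, mR=216/8177; mL+mR=6/37 → advance +1; mR−mL=-894/8177 → turn -1·90°
n=7: pose=(-3,3,N); sL=30/121, sR=30/101; mL=15/101, mR=-300/12221; mL+mR=15/121 → advance +1; mR−mL=-2115/12221 → turn -1·90°

0 12/37 12/29 6/29 -48/1073 -3 4 E
1 15/32 15/41 15/82 135/2624 -2 4 S
2 12/37 60/221 30/221 216/8177 -2 3 W
3 30/121 30/101 15/101 -300/12221 -3 3 N
4 12/37 12/29 6/29 -48/1073 -3 4 E
5 15/32 15/41 15/82 135/2624 -2 4 S
6 12/37 60/221 30/221 216/8177 -2 3 W
7 30/121 30/101 15/101 -300/12221 -3 3 N
final -3 4 E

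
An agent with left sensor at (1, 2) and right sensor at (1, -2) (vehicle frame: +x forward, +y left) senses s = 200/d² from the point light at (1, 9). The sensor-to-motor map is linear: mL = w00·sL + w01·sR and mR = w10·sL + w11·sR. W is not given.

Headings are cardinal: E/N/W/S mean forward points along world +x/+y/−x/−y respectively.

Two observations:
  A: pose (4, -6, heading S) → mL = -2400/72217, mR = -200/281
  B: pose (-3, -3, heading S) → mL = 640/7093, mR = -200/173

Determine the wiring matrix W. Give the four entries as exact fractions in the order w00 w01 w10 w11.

obs A: pose=(4,-6,S) → sL=200/281, sR=200/257, mL=-2400/72217, mR=-200/281
obs B: pose=(-3,-3,S) → sL=200/173, sR=40/41, mL=640/7093, mR=-200/173
sensor matrix S = [[200/281, 200/257], [200/173, 40/41]]; det S = -105152000/512235181
solve [mL_A; mL_B] = S·[w00; w01] and [mR_A; mR_B] = S·[w10; w11]:
  w00 = 1/2, w01 = -1/2, w10 = -1, w11 = 0

1/2 -1/2 -1 0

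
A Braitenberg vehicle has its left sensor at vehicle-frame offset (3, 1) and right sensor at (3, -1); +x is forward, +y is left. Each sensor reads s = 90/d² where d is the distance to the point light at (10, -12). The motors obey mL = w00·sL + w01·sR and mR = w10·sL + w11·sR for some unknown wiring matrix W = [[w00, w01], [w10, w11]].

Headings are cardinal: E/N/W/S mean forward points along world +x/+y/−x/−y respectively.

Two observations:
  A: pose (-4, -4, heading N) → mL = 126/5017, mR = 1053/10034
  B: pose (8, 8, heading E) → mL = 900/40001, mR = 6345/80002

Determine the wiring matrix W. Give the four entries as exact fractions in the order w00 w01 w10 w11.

obs A: pose=(-4,-4,N) → sL=45/173, sR=9/29, mL=126/5017, mR=1053/10034
obs B: pose=(8,8,E) → sL=45/221, sR=45/181, mL=900/40001, mR=6345/80002
sensor matrix S = [[45/173, 9/29], [45/221, 45/181]]; det S = 296460/200685017
solve [mL_A; mL_B] = S·[w00; w01] and [mR_A; mR_B] = S·[w10; w11]:
  w00 = -1/2, w01 = 1/2, w10 = 1, w11 = -1/2

-1/2 1/2 1 -1/2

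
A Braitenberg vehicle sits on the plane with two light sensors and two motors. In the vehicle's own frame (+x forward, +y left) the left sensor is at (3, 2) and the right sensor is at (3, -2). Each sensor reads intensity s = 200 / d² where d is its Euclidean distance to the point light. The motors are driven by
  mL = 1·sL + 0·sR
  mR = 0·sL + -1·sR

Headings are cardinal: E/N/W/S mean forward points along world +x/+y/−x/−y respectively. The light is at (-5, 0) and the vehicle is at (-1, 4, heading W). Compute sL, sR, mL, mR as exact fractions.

left sensor world pos  = (-4, 2); dL² = 5
right sensor world pos = (-4, 6); dR² = 37
sL = 200/5 = 40
sR = 200/37 = 200/37
mL = 1·sL + 0·sR = 40
mR = 0·sL + -1·sR = -200/37

40 200/37 40 -200/37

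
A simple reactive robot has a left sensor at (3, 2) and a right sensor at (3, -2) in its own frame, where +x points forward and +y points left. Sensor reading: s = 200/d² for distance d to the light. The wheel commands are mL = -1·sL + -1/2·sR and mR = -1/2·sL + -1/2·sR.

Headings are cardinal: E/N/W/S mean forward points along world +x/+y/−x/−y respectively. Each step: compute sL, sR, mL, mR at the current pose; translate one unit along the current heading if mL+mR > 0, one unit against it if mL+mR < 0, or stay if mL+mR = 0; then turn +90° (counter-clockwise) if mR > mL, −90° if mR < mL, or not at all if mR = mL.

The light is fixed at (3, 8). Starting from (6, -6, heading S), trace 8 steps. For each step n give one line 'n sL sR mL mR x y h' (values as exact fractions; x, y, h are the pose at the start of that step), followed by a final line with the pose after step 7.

n=0: pose=(6,-6,S); sL=100/157, sR=20/29; mL=-4470/4553, mR=-3020/4553; mL+mR=-7490/4553 → advance -1; mR−mL=50/157 → turn +1·90°
n=1: pose=(6,-5,E); sL=200/157, sR=200/261; mL=-67900/40977, mR=-41800/40977; mL+mR=-109700/40977 → advance -1; mR−mL=100/157 → turn +1·90°
n=2: pose=(5,-5,N); sL=2, sR=50/29; mL=-83/29, mR=-54/29; mL+mR=-137/29 → advance -1; mR−mL=1 → turn +1·90°
n=3: pose=(5,-6,W); sL=200/257, sR=40/29; mL=-10940/7453, mR=-8040/7453; mL+mR=-18980/7453 → advance -1; mR−mL=100/257 → turn +1·90°
n=4: pose=(6,-6,S); sL=100/157, sR=20/29; mL=-4470/4553, mR=-3020/4553; mL+mR=-7490/4553 → advance -1; mR−mL=50/157 → turn +1·90°
n=5: pose=(6,-5,E); sL=200/157, sR=200/261; mL=-67900/40977, mR=-41800/40977; mL+mR=-109700/40977 → advance -1; mR−mL=100/157 → turn +1·90°
n=6: pose=(5,-5,N); sL=2, sR=50/29; mL=-83/29, mR=-54/29; mL+mR=-137/29 → advance -1; mR−mL=1 → turn +1·90°
n=7: pose=(5,-6,W); sL=200/257, sR=40/29; mL=-10940/7453, mR=-8040/7453; mL+mR=-18980/7453 → advance -1; mR−mL=100/257 → turn +1·90°

0 100/157 20/29 -4470/4553 -3020/4553 6 -6 S
1 200/157 200/261 -67900/40977 -41800/40977 6 -5 E
2 2 50/29 -83/29 -54/29 5 -5 N
3 200/257 40/29 -10940/7453 -8040/7453 5 -6 W
4 100/157 20/29 -4470/4553 -3020/4553 6 -6 S
5 200/157 200/261 -67900/40977 -41800/40977 6 -5 E
6 2 50/29 -83/29 -54/29 5 -5 N
7 200/257 40/29 -10940/7453 -8040/7453 5 -6 W
final 6 -6 S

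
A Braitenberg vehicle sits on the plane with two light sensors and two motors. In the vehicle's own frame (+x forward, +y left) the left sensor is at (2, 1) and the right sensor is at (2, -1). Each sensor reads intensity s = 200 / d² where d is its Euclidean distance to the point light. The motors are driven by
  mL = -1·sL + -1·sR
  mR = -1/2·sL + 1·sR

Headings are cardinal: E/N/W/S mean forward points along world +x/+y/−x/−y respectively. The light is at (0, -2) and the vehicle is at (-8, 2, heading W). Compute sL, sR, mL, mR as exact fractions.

left sensor world pos  = (-10, 1); dL² = 109
right sensor world pos = (-10, 3); dR² = 125
sL = 200/109 = 200/109
sR = 200/125 = 8/5
mL = -1·sL + -1·sR = -1872/545
mR = -1/2·sL + 1·sR = 372/545

200/109 8/5 -1872/545 372/545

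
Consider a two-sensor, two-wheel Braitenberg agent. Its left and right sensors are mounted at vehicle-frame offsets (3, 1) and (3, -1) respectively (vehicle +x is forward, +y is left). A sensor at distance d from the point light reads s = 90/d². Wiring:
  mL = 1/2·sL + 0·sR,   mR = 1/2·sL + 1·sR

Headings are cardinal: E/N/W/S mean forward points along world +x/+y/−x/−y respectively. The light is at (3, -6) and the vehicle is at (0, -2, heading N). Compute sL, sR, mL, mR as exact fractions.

18/13 90/53 9/13 1647/689

left sensor world pos  = (-1, 1); dL² = 65
right sensor world pos = (1, 1); dR² = 53
sL = 90/65 = 18/13
sR = 90/53 = 90/53
mL = 1/2·sL + 0·sR = 9/13
mR = 1/2·sL + 1·sR = 1647/689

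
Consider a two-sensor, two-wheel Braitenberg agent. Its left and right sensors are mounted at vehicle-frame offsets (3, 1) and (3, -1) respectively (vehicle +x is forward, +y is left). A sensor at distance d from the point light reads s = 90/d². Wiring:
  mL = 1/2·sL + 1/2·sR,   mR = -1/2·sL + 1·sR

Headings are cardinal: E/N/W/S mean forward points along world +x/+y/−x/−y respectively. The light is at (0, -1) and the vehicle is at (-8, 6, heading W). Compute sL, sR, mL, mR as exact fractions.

left sensor world pos  = (-11, 5); dL² = 157
right sensor world pos = (-11, 7); dR² = 185
sL = 90/157 = 90/157
sR = 90/185 = 18/37
mL = 1/2·sL + 1/2·sR = 3078/5809
mR = -1/2·sL + 1·sR = 1161/5809

90/157 18/37 3078/5809 1161/5809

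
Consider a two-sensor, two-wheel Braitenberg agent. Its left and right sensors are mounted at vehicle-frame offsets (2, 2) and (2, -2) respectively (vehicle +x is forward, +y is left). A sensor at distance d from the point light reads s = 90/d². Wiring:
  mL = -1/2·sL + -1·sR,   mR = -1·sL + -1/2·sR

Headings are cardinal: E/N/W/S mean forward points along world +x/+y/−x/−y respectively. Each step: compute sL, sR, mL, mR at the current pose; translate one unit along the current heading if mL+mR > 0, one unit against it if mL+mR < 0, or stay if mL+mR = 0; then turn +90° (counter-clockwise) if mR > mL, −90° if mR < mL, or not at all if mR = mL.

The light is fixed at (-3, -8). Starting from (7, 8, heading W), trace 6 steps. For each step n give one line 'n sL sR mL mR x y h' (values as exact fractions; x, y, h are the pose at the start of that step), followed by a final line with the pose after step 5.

0 9/26 45/194 -2043/5044 -2331/5044 7 8 W
1 2/9 90/493 -1303/4437 -1391/4437 8 8 N
2 45/229 45/169 -28215/77402 -25515/77402 8 7 E
3 90/353 90/433 -51255/152849 -54855/152849 7 7 N
4 9/40 5/16 -17/40 -61/160 7 6 E
5 18/61 90/377 -8883/22997 -9531/22997 6 6 N
final 6 5 E

n=0: pose=(7,8,W); sL=9/26, sR=45/194; mL=-2043/5044, mR=-2331/5044; mL+mR=-2187/2522 → advance -1; mR−mL=-72/1261 → turn -1·90°
n=1: pose=(8,8,N); sL=2/9, sR=90/493; mL=-1303/4437, mR=-1391/4437; mL+mR=-898/1479 → advance -1; mR−mL=-88/4437 → turn -1·90°
n=2: pose=(8,7,E); sL=45/229, sR=45/169; mL=-28215/77402, mR=-25515/77402; mL+mR=-26865/38701 → advance -1; mR−mL=1350/38701 → turn +1·90°
n=3: pose=(7,7,N); sL=90/353, sR=90/433; mL=-51255/152849, mR=-54855/152849; mL+mR=-106110/152849 → advance -1; mR−mL=-3600/152849 → turn -1·90°
n=4: pose=(7,6,E); sL=9/40, sR=5/16; mL=-17/40, mR=-61/160; mL+mR=-129/160 → advance -1; mR−mL=7/160 → turn +1·90°
n=5: pose=(6,6,N); sL=18/61, sR=90/377; mL=-8883/22997, mR=-9531/22997; mL+mR=-18414/22997 → advance -1; mR−mL=-648/22997 → turn -1·90°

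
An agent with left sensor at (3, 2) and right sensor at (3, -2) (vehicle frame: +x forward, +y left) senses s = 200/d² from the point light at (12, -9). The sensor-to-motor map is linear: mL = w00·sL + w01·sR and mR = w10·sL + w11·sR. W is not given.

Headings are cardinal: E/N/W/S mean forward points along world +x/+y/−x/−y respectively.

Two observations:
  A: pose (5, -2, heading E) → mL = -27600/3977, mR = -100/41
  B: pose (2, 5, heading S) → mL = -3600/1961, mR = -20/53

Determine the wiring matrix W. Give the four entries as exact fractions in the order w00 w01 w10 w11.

-1 -1 0 -1/2

obs A: pose=(5,-2,E) → sL=200/97, sR=200/41, mL=-27600/3977, mR=-100/41
obs B: pose=(2,5,S) → sL=40/37, sR=40/53, mL=-3600/1961, mR=-20/53
sensor matrix S = [[200/97, 200/41], [40/37, 40/53]]; det S = -28992000/7798897
solve [mL_A; mL_B] = S·[w00; w01] and [mR_A; mR_B] = S·[w10; w11]:
  w00 = -1, w01 = -1, w10 = 0, w11 = -1/2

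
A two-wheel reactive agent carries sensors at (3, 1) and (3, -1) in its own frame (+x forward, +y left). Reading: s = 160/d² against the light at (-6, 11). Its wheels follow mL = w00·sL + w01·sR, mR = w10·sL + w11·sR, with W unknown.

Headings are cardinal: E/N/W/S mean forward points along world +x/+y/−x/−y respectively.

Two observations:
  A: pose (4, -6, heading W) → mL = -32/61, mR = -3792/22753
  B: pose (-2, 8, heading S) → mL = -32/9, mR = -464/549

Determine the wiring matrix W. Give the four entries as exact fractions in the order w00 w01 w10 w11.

0 -1 -1 1/2

obs A: pose=(4,-6,W) → sL=160/373, sR=32/61, mL=-32/61, mR=-3792/22753
obs B: pose=(-2,8,S) → sL=160/61, sR=32/9, mL=-32/9, mR=-464/549
sensor matrix S = [[160/373, 32/61], [160/61, 32/9]]; det S = 1863680/12491397
solve [mL_A; mL_B] = S·[w00; w01] and [mR_A; mR_B] = S·[w10; w11]:
  w00 = 0, w01 = -1, w10 = -1, w11 = 1/2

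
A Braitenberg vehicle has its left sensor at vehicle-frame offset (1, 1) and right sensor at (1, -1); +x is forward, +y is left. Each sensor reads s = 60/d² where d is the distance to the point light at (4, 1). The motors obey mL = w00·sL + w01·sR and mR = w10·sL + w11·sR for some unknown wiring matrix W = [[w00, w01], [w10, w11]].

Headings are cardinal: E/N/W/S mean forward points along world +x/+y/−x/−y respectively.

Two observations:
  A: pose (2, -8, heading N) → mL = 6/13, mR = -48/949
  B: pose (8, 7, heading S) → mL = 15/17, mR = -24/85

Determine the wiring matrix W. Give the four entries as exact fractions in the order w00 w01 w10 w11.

0 1/2 1/2 -1/2

obs A: pose=(2,-8,N) → sL=60/73, sR=12/13, mL=6/13, mR=-48/949
obs B: pose=(8,7,S) → sL=6/5, sR=30/17, mL=15/17, mR=-24/85
sensor matrix S = [[60/73, 12/13], [6/5, 30/17]]; det S = 27648/80665
solve [mL_A; mL_B] = S·[w00; w01] and [mR_A; mR_B] = S·[w10; w11]:
  w00 = 0, w01 = 1/2, w10 = 1/2, w11 = -1/2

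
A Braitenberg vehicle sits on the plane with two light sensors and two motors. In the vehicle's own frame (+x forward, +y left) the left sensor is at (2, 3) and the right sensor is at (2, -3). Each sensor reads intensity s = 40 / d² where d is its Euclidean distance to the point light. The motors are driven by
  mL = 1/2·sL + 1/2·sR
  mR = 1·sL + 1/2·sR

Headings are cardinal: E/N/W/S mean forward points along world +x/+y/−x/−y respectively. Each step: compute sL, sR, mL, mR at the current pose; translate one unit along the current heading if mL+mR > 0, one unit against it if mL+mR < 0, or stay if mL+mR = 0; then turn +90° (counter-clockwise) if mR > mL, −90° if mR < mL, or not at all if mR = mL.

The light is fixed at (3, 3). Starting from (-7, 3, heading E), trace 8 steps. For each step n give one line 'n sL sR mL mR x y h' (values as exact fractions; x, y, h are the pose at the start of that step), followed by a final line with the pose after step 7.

n=0: pose=(-7,3,E); sL=40/73, sR=40/73; mL=40/73, mR=60/73; mL+mR=100/73 → advance +1; mR−mL=20/73 → turn +1·90°
n=1: pose=(-6,3,N); sL=10/37, sR=1; mL=47/74, mR=57/74; mL+mR=52/37 → advance +1; mR−mL=5/37 → turn +1·90°
n=2: pose=(-6,4,W); sL=8/25, sR=40/137; mL=1048/3425, mR=1596/3425; mL+mR=2644/3425 → advance +1; mR−mL=4/25 → turn +1·90°
n=3: pose=(-7,4,S); sL=4/5, sR=4/17; mL=44/85, mR=78/85; mL+mR=122/85 → advance +1; mR−mL=2/5 → turn +1·90°
n=4: pose=(-7,3,E); sL=40/73, sR=40/73; mL=40/73, mR=60/73; mL+mR=100/73 → advance +1; mR−mL=20/73 → turn +1·90°
n=5: pose=(-6,3,N); sL=10/37, sR=1; mL=47/74, mR=57/74; mL+mR=52/37 → advance +1; mR−mL=5/37 → turn +1·90°
n=6: pose=(-6,4,W); sL=8/25, sR=40/137; mL=1048/3425, mR=1596/3425; mL+mR=2644/3425 → advance +1; mR−mL=4/25 → turn +1·90°
n=7: pose=(-7,4,S); sL=4/5, sR=4/17; mL=44/85, mR=78/85; mL+mR=122/85 → advance +1; mR−mL=2/5 → turn +1·90°

0 40/73 40/73 40/73 60/73 -7 3 E
1 10/37 1 47/74 57/74 -6 3 N
2 8/25 40/137 1048/3425 1596/3425 -6 4 W
3 4/5 4/17 44/85 78/85 -7 4 S
4 40/73 40/73 40/73 60/73 -7 3 E
5 10/37 1 47/74 57/74 -6 3 N
6 8/25 40/137 1048/3425 1596/3425 -6 4 W
7 4/5 4/17 44/85 78/85 -7 4 S
final -7 3 E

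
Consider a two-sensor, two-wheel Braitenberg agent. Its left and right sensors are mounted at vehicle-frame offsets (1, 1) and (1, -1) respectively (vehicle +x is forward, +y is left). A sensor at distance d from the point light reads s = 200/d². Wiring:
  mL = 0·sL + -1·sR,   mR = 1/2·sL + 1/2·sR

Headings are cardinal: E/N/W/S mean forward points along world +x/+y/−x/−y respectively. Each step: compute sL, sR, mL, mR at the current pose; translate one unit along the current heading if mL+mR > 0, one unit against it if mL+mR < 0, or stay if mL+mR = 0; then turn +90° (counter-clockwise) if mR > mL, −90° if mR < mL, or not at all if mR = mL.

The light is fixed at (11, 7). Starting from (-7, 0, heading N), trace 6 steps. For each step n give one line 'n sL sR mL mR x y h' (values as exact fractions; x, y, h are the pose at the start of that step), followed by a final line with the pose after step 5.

0 200/397 8/13 -8/13 2888/5161 -7 0 N
1 100/221 20/41 -20/41 4260/9061 -7 -1 W
2 200/337 40/81 -40/81 14840/27297 -6 -1 S
3 5/8 50/89 -50/89 845/1424 -6 -2 E
4 200/353 200/289 -200/289 64200/102017 -5 -2 N
5 20/41 20/37 -20/37 780/1517 -5 -3 W
final -4 -3 S

n=0: pose=(-7,0,N); sL=200/397, sR=8/13; mL=-8/13, mR=2888/5161; mL+mR=-288/5161 → advance -1; mR−mL=6064/5161 → turn +1·90°
n=1: pose=(-7,-1,W); sL=100/221, sR=20/41; mL=-20/41, mR=4260/9061; mL+mR=-160/9061 → advance -1; mR−mL=8680/9061 → turn +1·90°
n=2: pose=(-6,-1,S); sL=200/337, sR=40/81; mL=-40/81, mR=14840/27297; mL+mR=1360/27297 → advance +1; mR−mL=9440/9099 → turn +1·90°
n=3: pose=(-6,-2,E); sL=5/8, sR=50/89; mL=-50/89, mR=845/1424; mL+mR=45/1424 → advance +1; mR−mL=1645/1424 → turn +1·90°
n=4: pose=(-5,-2,N); sL=200/353, sR=200/289; mL=-200/289, mR=64200/102017; mL+mR=-6400/102017 → advance -1; mR−mL=134800/102017 → turn +1·90°
n=5: pose=(-5,-3,W); sL=20/41, sR=20/37; mL=-20/37, mR=780/1517; mL+mR=-40/1517 → advance -1; mR−mL=1600/1517 → turn +1·90°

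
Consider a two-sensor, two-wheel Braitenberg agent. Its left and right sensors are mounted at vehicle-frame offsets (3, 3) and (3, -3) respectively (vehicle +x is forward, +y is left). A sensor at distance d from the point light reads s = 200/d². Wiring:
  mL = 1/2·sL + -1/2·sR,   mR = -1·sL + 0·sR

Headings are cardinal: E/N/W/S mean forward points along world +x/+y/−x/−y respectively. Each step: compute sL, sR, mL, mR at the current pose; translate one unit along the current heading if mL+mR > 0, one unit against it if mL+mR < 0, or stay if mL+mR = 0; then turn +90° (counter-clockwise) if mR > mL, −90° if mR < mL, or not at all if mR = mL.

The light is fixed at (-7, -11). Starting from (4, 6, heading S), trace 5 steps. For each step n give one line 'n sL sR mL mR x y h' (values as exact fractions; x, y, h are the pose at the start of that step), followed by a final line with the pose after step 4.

n=0: pose=(4,6,S); sL=25/49, sR=10/13; mL=-165/1274, mR=-25/49; mL+mR=-815/1274 → advance -1; mR−mL=-485/1274 → turn -1·90°
n=1: pose=(4,7,W); sL=200/289, sR=40/101; mL=4320/29189, mR=-200/289; mL+mR=-15880/29189 → advance -1; mR−mL=-24520/29189 → turn -1·90°
n=2: pose=(5,7,N); sL=100/261, sR=100/333; mL=400/9657, mR=-100/261; mL+mR=-1100/3219 → advance -1; mR−mL=-4100/9657 → turn -1·90°
n=3: pose=(5,6,E); sL=8/25, sR=200/421; mL=-816/10525, mR=-8/25; mL+mR=-4184/10525 → advance -1; mR−mL=-2552/10525 → turn -1·90°
n=4: pose=(4,6,S); sL=25/49, sR=10/13; mL=-165/1274, mR=-25/49; mL+mR=-815/1274 → advance -1; mR−mL=-485/1274 → turn -1·90°

0 25/49 10/13 -165/1274 -25/49 4 6 S
1 200/289 40/101 4320/29189 -200/289 4 7 W
2 100/261 100/333 400/9657 -100/261 5 7 N
3 8/25 200/421 -816/10525 -8/25 5 6 E
4 25/49 10/13 -165/1274 -25/49 4 6 S
final 4 7 W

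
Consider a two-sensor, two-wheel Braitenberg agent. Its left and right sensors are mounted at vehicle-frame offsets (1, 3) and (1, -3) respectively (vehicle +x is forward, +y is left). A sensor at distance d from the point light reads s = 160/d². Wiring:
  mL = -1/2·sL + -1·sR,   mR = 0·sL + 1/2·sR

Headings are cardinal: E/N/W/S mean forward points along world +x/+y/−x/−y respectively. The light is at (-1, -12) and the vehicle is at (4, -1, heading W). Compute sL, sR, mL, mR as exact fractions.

2 40/53 -93/53 20/53

left sensor world pos  = (3, -4); dL² = 80
right sensor world pos = (3, 2); dR² = 212
sL = 160/80 = 2
sR = 160/212 = 40/53
mL = -1/2·sL + -1·sR = -93/53
mR = 0·sL + 1/2·sR = 20/53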